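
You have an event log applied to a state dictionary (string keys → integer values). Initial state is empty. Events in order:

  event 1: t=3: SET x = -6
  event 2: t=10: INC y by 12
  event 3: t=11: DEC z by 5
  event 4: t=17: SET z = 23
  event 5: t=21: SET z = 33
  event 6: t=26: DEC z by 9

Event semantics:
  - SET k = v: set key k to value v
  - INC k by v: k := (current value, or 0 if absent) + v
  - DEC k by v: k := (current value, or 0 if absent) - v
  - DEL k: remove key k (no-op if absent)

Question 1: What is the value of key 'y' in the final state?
Track key 'y' through all 6 events:
  event 1 (t=3: SET x = -6): y unchanged
  event 2 (t=10: INC y by 12): y (absent) -> 12
  event 3 (t=11: DEC z by 5): y unchanged
  event 4 (t=17: SET z = 23): y unchanged
  event 5 (t=21: SET z = 33): y unchanged
  event 6 (t=26: DEC z by 9): y unchanged
Final: y = 12

Answer: 12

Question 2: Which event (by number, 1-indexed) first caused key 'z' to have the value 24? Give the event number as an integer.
Answer: 6

Derivation:
Looking for first event where z becomes 24:
  event 3: z = -5
  event 4: z = 23
  event 5: z = 33
  event 6: z 33 -> 24  <-- first match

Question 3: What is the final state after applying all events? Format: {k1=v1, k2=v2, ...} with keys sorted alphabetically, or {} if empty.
  after event 1 (t=3: SET x = -6): {x=-6}
  after event 2 (t=10: INC y by 12): {x=-6, y=12}
  after event 3 (t=11: DEC z by 5): {x=-6, y=12, z=-5}
  after event 4 (t=17: SET z = 23): {x=-6, y=12, z=23}
  after event 5 (t=21: SET z = 33): {x=-6, y=12, z=33}
  after event 6 (t=26: DEC z by 9): {x=-6, y=12, z=24}

Answer: {x=-6, y=12, z=24}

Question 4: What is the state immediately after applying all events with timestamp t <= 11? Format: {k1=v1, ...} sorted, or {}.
Apply events with t <= 11 (3 events):
  after event 1 (t=3: SET x = -6): {x=-6}
  after event 2 (t=10: INC y by 12): {x=-6, y=12}
  after event 3 (t=11: DEC z by 5): {x=-6, y=12, z=-5}

Answer: {x=-6, y=12, z=-5}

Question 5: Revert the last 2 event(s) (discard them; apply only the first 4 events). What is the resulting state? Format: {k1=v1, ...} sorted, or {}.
Keep first 4 events (discard last 2):
  after event 1 (t=3: SET x = -6): {x=-6}
  after event 2 (t=10: INC y by 12): {x=-6, y=12}
  after event 3 (t=11: DEC z by 5): {x=-6, y=12, z=-5}
  after event 4 (t=17: SET z = 23): {x=-6, y=12, z=23}

Answer: {x=-6, y=12, z=23}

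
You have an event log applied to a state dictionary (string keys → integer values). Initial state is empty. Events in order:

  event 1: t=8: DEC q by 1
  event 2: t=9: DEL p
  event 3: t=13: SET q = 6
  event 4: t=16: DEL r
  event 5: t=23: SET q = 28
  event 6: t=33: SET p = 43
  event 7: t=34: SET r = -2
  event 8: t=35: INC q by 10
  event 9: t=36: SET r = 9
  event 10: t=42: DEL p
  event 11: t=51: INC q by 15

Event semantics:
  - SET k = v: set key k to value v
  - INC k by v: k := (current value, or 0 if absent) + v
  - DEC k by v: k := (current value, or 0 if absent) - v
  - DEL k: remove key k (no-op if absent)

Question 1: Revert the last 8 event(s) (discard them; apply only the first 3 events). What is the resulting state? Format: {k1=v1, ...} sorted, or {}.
Keep first 3 events (discard last 8):
  after event 1 (t=8: DEC q by 1): {q=-1}
  after event 2 (t=9: DEL p): {q=-1}
  after event 3 (t=13: SET q = 6): {q=6}

Answer: {q=6}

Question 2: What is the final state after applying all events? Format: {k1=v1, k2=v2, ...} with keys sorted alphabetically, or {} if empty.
  after event 1 (t=8: DEC q by 1): {q=-1}
  after event 2 (t=9: DEL p): {q=-1}
  after event 3 (t=13: SET q = 6): {q=6}
  after event 4 (t=16: DEL r): {q=6}
  after event 5 (t=23: SET q = 28): {q=28}
  after event 6 (t=33: SET p = 43): {p=43, q=28}
  after event 7 (t=34: SET r = -2): {p=43, q=28, r=-2}
  after event 8 (t=35: INC q by 10): {p=43, q=38, r=-2}
  after event 9 (t=36: SET r = 9): {p=43, q=38, r=9}
  after event 10 (t=42: DEL p): {q=38, r=9}
  after event 11 (t=51: INC q by 15): {q=53, r=9}

Answer: {q=53, r=9}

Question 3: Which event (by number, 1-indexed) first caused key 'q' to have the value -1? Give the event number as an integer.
Looking for first event where q becomes -1:
  event 1: q (absent) -> -1  <-- first match

Answer: 1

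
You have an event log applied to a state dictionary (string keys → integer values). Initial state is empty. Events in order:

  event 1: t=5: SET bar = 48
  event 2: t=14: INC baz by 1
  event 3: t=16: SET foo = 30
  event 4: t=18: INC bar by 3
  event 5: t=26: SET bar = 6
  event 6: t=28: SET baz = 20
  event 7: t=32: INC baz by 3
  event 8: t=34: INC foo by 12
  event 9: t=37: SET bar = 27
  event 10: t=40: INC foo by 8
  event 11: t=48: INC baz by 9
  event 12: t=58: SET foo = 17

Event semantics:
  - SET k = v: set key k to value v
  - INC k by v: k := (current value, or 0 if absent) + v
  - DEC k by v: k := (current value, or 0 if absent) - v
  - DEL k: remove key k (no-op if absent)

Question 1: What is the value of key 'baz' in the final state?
Answer: 32

Derivation:
Track key 'baz' through all 12 events:
  event 1 (t=5: SET bar = 48): baz unchanged
  event 2 (t=14: INC baz by 1): baz (absent) -> 1
  event 3 (t=16: SET foo = 30): baz unchanged
  event 4 (t=18: INC bar by 3): baz unchanged
  event 5 (t=26: SET bar = 6): baz unchanged
  event 6 (t=28: SET baz = 20): baz 1 -> 20
  event 7 (t=32: INC baz by 3): baz 20 -> 23
  event 8 (t=34: INC foo by 12): baz unchanged
  event 9 (t=37: SET bar = 27): baz unchanged
  event 10 (t=40: INC foo by 8): baz unchanged
  event 11 (t=48: INC baz by 9): baz 23 -> 32
  event 12 (t=58: SET foo = 17): baz unchanged
Final: baz = 32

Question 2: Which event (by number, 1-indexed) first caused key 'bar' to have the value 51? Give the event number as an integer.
Answer: 4

Derivation:
Looking for first event where bar becomes 51:
  event 1: bar = 48
  event 2: bar = 48
  event 3: bar = 48
  event 4: bar 48 -> 51  <-- first match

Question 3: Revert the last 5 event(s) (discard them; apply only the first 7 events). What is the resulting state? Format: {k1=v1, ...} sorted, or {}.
Keep first 7 events (discard last 5):
  after event 1 (t=5: SET bar = 48): {bar=48}
  after event 2 (t=14: INC baz by 1): {bar=48, baz=1}
  after event 3 (t=16: SET foo = 30): {bar=48, baz=1, foo=30}
  after event 4 (t=18: INC bar by 3): {bar=51, baz=1, foo=30}
  after event 5 (t=26: SET bar = 6): {bar=6, baz=1, foo=30}
  after event 6 (t=28: SET baz = 20): {bar=6, baz=20, foo=30}
  after event 7 (t=32: INC baz by 3): {bar=6, baz=23, foo=30}

Answer: {bar=6, baz=23, foo=30}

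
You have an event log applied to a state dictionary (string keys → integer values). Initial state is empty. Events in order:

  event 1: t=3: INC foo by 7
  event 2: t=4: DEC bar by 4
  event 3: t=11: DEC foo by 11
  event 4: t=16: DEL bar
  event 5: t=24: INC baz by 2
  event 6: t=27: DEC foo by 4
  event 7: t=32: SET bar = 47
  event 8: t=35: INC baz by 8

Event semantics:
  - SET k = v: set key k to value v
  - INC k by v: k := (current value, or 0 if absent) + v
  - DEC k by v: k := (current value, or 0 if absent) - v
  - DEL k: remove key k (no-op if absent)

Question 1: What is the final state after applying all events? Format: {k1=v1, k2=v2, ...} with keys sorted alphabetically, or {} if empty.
  after event 1 (t=3: INC foo by 7): {foo=7}
  after event 2 (t=4: DEC bar by 4): {bar=-4, foo=7}
  after event 3 (t=11: DEC foo by 11): {bar=-4, foo=-4}
  after event 4 (t=16: DEL bar): {foo=-4}
  after event 5 (t=24: INC baz by 2): {baz=2, foo=-4}
  after event 6 (t=27: DEC foo by 4): {baz=2, foo=-8}
  after event 7 (t=32: SET bar = 47): {bar=47, baz=2, foo=-8}
  after event 8 (t=35: INC baz by 8): {bar=47, baz=10, foo=-8}

Answer: {bar=47, baz=10, foo=-8}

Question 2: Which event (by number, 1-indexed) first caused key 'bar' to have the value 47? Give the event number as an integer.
Looking for first event where bar becomes 47:
  event 2: bar = -4
  event 3: bar = -4
  event 4: bar = (absent)
  event 7: bar (absent) -> 47  <-- first match

Answer: 7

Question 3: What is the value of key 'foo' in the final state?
Track key 'foo' through all 8 events:
  event 1 (t=3: INC foo by 7): foo (absent) -> 7
  event 2 (t=4: DEC bar by 4): foo unchanged
  event 3 (t=11: DEC foo by 11): foo 7 -> -4
  event 4 (t=16: DEL bar): foo unchanged
  event 5 (t=24: INC baz by 2): foo unchanged
  event 6 (t=27: DEC foo by 4): foo -4 -> -8
  event 7 (t=32: SET bar = 47): foo unchanged
  event 8 (t=35: INC baz by 8): foo unchanged
Final: foo = -8

Answer: -8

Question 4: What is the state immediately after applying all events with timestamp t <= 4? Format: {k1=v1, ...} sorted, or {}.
Answer: {bar=-4, foo=7}

Derivation:
Apply events with t <= 4 (2 events):
  after event 1 (t=3: INC foo by 7): {foo=7}
  after event 2 (t=4: DEC bar by 4): {bar=-4, foo=7}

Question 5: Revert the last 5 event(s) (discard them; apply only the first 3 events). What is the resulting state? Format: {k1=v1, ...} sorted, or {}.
Answer: {bar=-4, foo=-4}

Derivation:
Keep first 3 events (discard last 5):
  after event 1 (t=3: INC foo by 7): {foo=7}
  after event 2 (t=4: DEC bar by 4): {bar=-4, foo=7}
  after event 3 (t=11: DEC foo by 11): {bar=-4, foo=-4}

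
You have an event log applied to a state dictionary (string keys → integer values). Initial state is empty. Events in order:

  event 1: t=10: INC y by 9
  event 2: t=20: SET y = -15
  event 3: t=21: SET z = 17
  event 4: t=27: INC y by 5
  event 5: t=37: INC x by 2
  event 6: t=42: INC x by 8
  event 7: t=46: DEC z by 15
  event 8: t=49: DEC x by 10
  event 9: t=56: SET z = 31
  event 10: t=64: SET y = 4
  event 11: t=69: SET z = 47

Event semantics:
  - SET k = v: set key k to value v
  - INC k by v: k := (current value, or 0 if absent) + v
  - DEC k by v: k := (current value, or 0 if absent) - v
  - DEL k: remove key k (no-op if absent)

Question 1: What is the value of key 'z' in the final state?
Track key 'z' through all 11 events:
  event 1 (t=10: INC y by 9): z unchanged
  event 2 (t=20: SET y = -15): z unchanged
  event 3 (t=21: SET z = 17): z (absent) -> 17
  event 4 (t=27: INC y by 5): z unchanged
  event 5 (t=37: INC x by 2): z unchanged
  event 6 (t=42: INC x by 8): z unchanged
  event 7 (t=46: DEC z by 15): z 17 -> 2
  event 8 (t=49: DEC x by 10): z unchanged
  event 9 (t=56: SET z = 31): z 2 -> 31
  event 10 (t=64: SET y = 4): z unchanged
  event 11 (t=69: SET z = 47): z 31 -> 47
Final: z = 47

Answer: 47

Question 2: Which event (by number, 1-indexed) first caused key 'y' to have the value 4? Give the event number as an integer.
Looking for first event where y becomes 4:
  event 1: y = 9
  event 2: y = -15
  event 3: y = -15
  event 4: y = -10
  event 5: y = -10
  event 6: y = -10
  event 7: y = -10
  event 8: y = -10
  event 9: y = -10
  event 10: y -10 -> 4  <-- first match

Answer: 10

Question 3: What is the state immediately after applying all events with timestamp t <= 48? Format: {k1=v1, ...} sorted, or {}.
Answer: {x=10, y=-10, z=2}

Derivation:
Apply events with t <= 48 (7 events):
  after event 1 (t=10: INC y by 9): {y=9}
  after event 2 (t=20: SET y = -15): {y=-15}
  after event 3 (t=21: SET z = 17): {y=-15, z=17}
  after event 4 (t=27: INC y by 5): {y=-10, z=17}
  after event 5 (t=37: INC x by 2): {x=2, y=-10, z=17}
  after event 6 (t=42: INC x by 8): {x=10, y=-10, z=17}
  after event 7 (t=46: DEC z by 15): {x=10, y=-10, z=2}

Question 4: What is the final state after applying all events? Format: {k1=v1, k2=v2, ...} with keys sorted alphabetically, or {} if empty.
  after event 1 (t=10: INC y by 9): {y=9}
  after event 2 (t=20: SET y = -15): {y=-15}
  after event 3 (t=21: SET z = 17): {y=-15, z=17}
  after event 4 (t=27: INC y by 5): {y=-10, z=17}
  after event 5 (t=37: INC x by 2): {x=2, y=-10, z=17}
  after event 6 (t=42: INC x by 8): {x=10, y=-10, z=17}
  after event 7 (t=46: DEC z by 15): {x=10, y=-10, z=2}
  after event 8 (t=49: DEC x by 10): {x=0, y=-10, z=2}
  after event 9 (t=56: SET z = 31): {x=0, y=-10, z=31}
  after event 10 (t=64: SET y = 4): {x=0, y=4, z=31}
  after event 11 (t=69: SET z = 47): {x=0, y=4, z=47}

Answer: {x=0, y=4, z=47}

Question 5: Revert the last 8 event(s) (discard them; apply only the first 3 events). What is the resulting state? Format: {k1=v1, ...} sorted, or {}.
Answer: {y=-15, z=17}

Derivation:
Keep first 3 events (discard last 8):
  after event 1 (t=10: INC y by 9): {y=9}
  after event 2 (t=20: SET y = -15): {y=-15}
  after event 3 (t=21: SET z = 17): {y=-15, z=17}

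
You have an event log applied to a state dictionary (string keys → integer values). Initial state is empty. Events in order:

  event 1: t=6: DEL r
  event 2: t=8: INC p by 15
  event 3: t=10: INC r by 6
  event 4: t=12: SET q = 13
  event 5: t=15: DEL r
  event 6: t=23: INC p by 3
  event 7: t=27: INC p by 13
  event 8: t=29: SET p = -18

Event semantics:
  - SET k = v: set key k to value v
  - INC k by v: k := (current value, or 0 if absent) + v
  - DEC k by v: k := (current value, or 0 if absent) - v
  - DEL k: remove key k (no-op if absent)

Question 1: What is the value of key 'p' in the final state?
Track key 'p' through all 8 events:
  event 1 (t=6: DEL r): p unchanged
  event 2 (t=8: INC p by 15): p (absent) -> 15
  event 3 (t=10: INC r by 6): p unchanged
  event 4 (t=12: SET q = 13): p unchanged
  event 5 (t=15: DEL r): p unchanged
  event 6 (t=23: INC p by 3): p 15 -> 18
  event 7 (t=27: INC p by 13): p 18 -> 31
  event 8 (t=29: SET p = -18): p 31 -> -18
Final: p = -18

Answer: -18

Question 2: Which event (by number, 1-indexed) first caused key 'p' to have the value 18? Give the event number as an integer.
Answer: 6

Derivation:
Looking for first event where p becomes 18:
  event 2: p = 15
  event 3: p = 15
  event 4: p = 15
  event 5: p = 15
  event 6: p 15 -> 18  <-- first match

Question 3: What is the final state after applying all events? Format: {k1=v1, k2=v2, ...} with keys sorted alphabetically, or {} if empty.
  after event 1 (t=6: DEL r): {}
  after event 2 (t=8: INC p by 15): {p=15}
  after event 3 (t=10: INC r by 6): {p=15, r=6}
  after event 4 (t=12: SET q = 13): {p=15, q=13, r=6}
  after event 5 (t=15: DEL r): {p=15, q=13}
  after event 6 (t=23: INC p by 3): {p=18, q=13}
  after event 7 (t=27: INC p by 13): {p=31, q=13}
  after event 8 (t=29: SET p = -18): {p=-18, q=13}

Answer: {p=-18, q=13}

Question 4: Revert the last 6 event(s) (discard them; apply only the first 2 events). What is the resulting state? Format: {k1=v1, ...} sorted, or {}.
Keep first 2 events (discard last 6):
  after event 1 (t=6: DEL r): {}
  after event 2 (t=8: INC p by 15): {p=15}

Answer: {p=15}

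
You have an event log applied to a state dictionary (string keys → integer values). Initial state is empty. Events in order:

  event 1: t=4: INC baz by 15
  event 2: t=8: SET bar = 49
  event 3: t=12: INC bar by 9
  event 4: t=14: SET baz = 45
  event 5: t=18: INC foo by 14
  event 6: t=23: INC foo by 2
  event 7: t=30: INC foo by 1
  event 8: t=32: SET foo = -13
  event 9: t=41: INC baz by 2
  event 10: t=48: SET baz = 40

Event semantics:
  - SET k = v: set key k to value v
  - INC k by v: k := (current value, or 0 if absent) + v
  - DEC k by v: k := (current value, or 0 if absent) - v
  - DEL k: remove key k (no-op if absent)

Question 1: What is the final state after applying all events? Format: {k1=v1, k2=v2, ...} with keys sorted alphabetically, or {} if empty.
  after event 1 (t=4: INC baz by 15): {baz=15}
  after event 2 (t=8: SET bar = 49): {bar=49, baz=15}
  after event 3 (t=12: INC bar by 9): {bar=58, baz=15}
  after event 4 (t=14: SET baz = 45): {bar=58, baz=45}
  after event 5 (t=18: INC foo by 14): {bar=58, baz=45, foo=14}
  after event 6 (t=23: INC foo by 2): {bar=58, baz=45, foo=16}
  after event 7 (t=30: INC foo by 1): {bar=58, baz=45, foo=17}
  after event 8 (t=32: SET foo = -13): {bar=58, baz=45, foo=-13}
  after event 9 (t=41: INC baz by 2): {bar=58, baz=47, foo=-13}
  after event 10 (t=48: SET baz = 40): {bar=58, baz=40, foo=-13}

Answer: {bar=58, baz=40, foo=-13}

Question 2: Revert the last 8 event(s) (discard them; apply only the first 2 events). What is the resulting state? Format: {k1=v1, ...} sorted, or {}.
Answer: {bar=49, baz=15}

Derivation:
Keep first 2 events (discard last 8):
  after event 1 (t=4: INC baz by 15): {baz=15}
  after event 2 (t=8: SET bar = 49): {bar=49, baz=15}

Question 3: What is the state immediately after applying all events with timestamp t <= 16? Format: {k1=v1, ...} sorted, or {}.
Answer: {bar=58, baz=45}

Derivation:
Apply events with t <= 16 (4 events):
  after event 1 (t=4: INC baz by 15): {baz=15}
  after event 2 (t=8: SET bar = 49): {bar=49, baz=15}
  after event 3 (t=12: INC bar by 9): {bar=58, baz=15}
  after event 4 (t=14: SET baz = 45): {bar=58, baz=45}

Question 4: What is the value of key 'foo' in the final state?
Track key 'foo' through all 10 events:
  event 1 (t=4: INC baz by 15): foo unchanged
  event 2 (t=8: SET bar = 49): foo unchanged
  event 3 (t=12: INC bar by 9): foo unchanged
  event 4 (t=14: SET baz = 45): foo unchanged
  event 5 (t=18: INC foo by 14): foo (absent) -> 14
  event 6 (t=23: INC foo by 2): foo 14 -> 16
  event 7 (t=30: INC foo by 1): foo 16 -> 17
  event 8 (t=32: SET foo = -13): foo 17 -> -13
  event 9 (t=41: INC baz by 2): foo unchanged
  event 10 (t=48: SET baz = 40): foo unchanged
Final: foo = -13

Answer: -13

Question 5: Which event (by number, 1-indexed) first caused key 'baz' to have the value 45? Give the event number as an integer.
Answer: 4

Derivation:
Looking for first event where baz becomes 45:
  event 1: baz = 15
  event 2: baz = 15
  event 3: baz = 15
  event 4: baz 15 -> 45  <-- first match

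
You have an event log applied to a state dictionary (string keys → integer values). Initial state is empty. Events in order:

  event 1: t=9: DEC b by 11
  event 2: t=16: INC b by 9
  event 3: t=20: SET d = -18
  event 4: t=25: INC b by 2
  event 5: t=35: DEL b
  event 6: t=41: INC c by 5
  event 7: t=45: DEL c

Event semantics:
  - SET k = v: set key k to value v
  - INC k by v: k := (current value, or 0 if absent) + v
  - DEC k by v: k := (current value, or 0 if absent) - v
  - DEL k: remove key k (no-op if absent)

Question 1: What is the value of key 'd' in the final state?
Answer: -18

Derivation:
Track key 'd' through all 7 events:
  event 1 (t=9: DEC b by 11): d unchanged
  event 2 (t=16: INC b by 9): d unchanged
  event 3 (t=20: SET d = -18): d (absent) -> -18
  event 4 (t=25: INC b by 2): d unchanged
  event 5 (t=35: DEL b): d unchanged
  event 6 (t=41: INC c by 5): d unchanged
  event 7 (t=45: DEL c): d unchanged
Final: d = -18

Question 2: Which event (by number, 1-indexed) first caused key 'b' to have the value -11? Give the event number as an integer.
Looking for first event where b becomes -11:
  event 1: b (absent) -> -11  <-- first match

Answer: 1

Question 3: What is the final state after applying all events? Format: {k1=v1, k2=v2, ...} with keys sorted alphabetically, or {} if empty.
  after event 1 (t=9: DEC b by 11): {b=-11}
  after event 2 (t=16: INC b by 9): {b=-2}
  after event 3 (t=20: SET d = -18): {b=-2, d=-18}
  after event 4 (t=25: INC b by 2): {b=0, d=-18}
  after event 5 (t=35: DEL b): {d=-18}
  after event 6 (t=41: INC c by 5): {c=5, d=-18}
  after event 7 (t=45: DEL c): {d=-18}

Answer: {d=-18}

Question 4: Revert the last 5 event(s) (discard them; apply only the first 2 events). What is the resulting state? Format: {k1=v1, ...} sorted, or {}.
Answer: {b=-2}

Derivation:
Keep first 2 events (discard last 5):
  after event 1 (t=9: DEC b by 11): {b=-11}
  after event 2 (t=16: INC b by 9): {b=-2}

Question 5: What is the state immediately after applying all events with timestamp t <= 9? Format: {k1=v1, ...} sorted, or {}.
Apply events with t <= 9 (1 events):
  after event 1 (t=9: DEC b by 11): {b=-11}

Answer: {b=-11}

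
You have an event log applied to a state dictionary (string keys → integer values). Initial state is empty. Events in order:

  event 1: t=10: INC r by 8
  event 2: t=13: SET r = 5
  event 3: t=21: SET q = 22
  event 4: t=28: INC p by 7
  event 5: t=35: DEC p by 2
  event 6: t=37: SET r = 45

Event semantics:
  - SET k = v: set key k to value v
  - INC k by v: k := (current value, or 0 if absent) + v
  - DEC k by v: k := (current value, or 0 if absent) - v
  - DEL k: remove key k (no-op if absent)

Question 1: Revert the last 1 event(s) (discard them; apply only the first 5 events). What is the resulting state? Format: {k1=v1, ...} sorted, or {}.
Answer: {p=5, q=22, r=5}

Derivation:
Keep first 5 events (discard last 1):
  after event 1 (t=10: INC r by 8): {r=8}
  after event 2 (t=13: SET r = 5): {r=5}
  after event 3 (t=21: SET q = 22): {q=22, r=5}
  after event 4 (t=28: INC p by 7): {p=7, q=22, r=5}
  after event 5 (t=35: DEC p by 2): {p=5, q=22, r=5}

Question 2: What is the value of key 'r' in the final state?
Track key 'r' through all 6 events:
  event 1 (t=10: INC r by 8): r (absent) -> 8
  event 2 (t=13: SET r = 5): r 8 -> 5
  event 3 (t=21: SET q = 22): r unchanged
  event 4 (t=28: INC p by 7): r unchanged
  event 5 (t=35: DEC p by 2): r unchanged
  event 6 (t=37: SET r = 45): r 5 -> 45
Final: r = 45

Answer: 45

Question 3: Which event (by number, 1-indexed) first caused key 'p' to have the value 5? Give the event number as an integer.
Answer: 5

Derivation:
Looking for first event where p becomes 5:
  event 4: p = 7
  event 5: p 7 -> 5  <-- first match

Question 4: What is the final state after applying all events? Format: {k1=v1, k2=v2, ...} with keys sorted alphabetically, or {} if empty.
  after event 1 (t=10: INC r by 8): {r=8}
  after event 2 (t=13: SET r = 5): {r=5}
  after event 3 (t=21: SET q = 22): {q=22, r=5}
  after event 4 (t=28: INC p by 7): {p=7, q=22, r=5}
  after event 5 (t=35: DEC p by 2): {p=5, q=22, r=5}
  after event 6 (t=37: SET r = 45): {p=5, q=22, r=45}

Answer: {p=5, q=22, r=45}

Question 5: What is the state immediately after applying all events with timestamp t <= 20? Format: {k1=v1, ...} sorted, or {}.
Apply events with t <= 20 (2 events):
  after event 1 (t=10: INC r by 8): {r=8}
  after event 2 (t=13: SET r = 5): {r=5}

Answer: {r=5}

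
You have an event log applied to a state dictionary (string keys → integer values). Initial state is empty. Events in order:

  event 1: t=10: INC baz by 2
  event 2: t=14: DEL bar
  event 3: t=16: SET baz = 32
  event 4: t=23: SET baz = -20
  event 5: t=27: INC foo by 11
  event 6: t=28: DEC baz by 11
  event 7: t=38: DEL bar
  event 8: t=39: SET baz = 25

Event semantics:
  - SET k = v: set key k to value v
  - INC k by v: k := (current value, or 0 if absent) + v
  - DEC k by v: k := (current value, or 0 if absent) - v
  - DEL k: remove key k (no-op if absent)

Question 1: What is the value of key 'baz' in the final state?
Track key 'baz' through all 8 events:
  event 1 (t=10: INC baz by 2): baz (absent) -> 2
  event 2 (t=14: DEL bar): baz unchanged
  event 3 (t=16: SET baz = 32): baz 2 -> 32
  event 4 (t=23: SET baz = -20): baz 32 -> -20
  event 5 (t=27: INC foo by 11): baz unchanged
  event 6 (t=28: DEC baz by 11): baz -20 -> -31
  event 7 (t=38: DEL bar): baz unchanged
  event 8 (t=39: SET baz = 25): baz -31 -> 25
Final: baz = 25

Answer: 25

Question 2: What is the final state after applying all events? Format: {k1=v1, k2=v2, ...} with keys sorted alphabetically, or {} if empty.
Answer: {baz=25, foo=11}

Derivation:
  after event 1 (t=10: INC baz by 2): {baz=2}
  after event 2 (t=14: DEL bar): {baz=2}
  after event 3 (t=16: SET baz = 32): {baz=32}
  after event 4 (t=23: SET baz = -20): {baz=-20}
  after event 5 (t=27: INC foo by 11): {baz=-20, foo=11}
  after event 6 (t=28: DEC baz by 11): {baz=-31, foo=11}
  after event 7 (t=38: DEL bar): {baz=-31, foo=11}
  after event 8 (t=39: SET baz = 25): {baz=25, foo=11}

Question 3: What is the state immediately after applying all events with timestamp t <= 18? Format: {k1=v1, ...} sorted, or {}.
Apply events with t <= 18 (3 events):
  after event 1 (t=10: INC baz by 2): {baz=2}
  after event 2 (t=14: DEL bar): {baz=2}
  after event 3 (t=16: SET baz = 32): {baz=32}

Answer: {baz=32}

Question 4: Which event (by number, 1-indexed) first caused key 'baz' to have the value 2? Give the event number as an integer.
Looking for first event where baz becomes 2:
  event 1: baz (absent) -> 2  <-- first match

Answer: 1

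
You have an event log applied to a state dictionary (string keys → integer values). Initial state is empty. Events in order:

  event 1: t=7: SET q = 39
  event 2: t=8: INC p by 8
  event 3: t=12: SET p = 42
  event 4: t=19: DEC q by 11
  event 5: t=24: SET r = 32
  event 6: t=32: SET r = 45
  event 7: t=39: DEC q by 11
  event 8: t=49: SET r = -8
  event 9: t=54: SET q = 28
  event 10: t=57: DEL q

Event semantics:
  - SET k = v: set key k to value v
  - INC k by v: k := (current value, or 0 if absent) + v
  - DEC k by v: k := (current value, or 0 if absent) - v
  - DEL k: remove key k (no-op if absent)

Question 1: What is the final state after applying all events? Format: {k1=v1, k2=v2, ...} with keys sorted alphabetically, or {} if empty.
Answer: {p=42, r=-8}

Derivation:
  after event 1 (t=7: SET q = 39): {q=39}
  after event 2 (t=8: INC p by 8): {p=8, q=39}
  after event 3 (t=12: SET p = 42): {p=42, q=39}
  after event 4 (t=19: DEC q by 11): {p=42, q=28}
  after event 5 (t=24: SET r = 32): {p=42, q=28, r=32}
  after event 6 (t=32: SET r = 45): {p=42, q=28, r=45}
  after event 7 (t=39: DEC q by 11): {p=42, q=17, r=45}
  after event 8 (t=49: SET r = -8): {p=42, q=17, r=-8}
  after event 9 (t=54: SET q = 28): {p=42, q=28, r=-8}
  after event 10 (t=57: DEL q): {p=42, r=-8}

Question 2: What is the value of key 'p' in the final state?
Track key 'p' through all 10 events:
  event 1 (t=7: SET q = 39): p unchanged
  event 2 (t=8: INC p by 8): p (absent) -> 8
  event 3 (t=12: SET p = 42): p 8 -> 42
  event 4 (t=19: DEC q by 11): p unchanged
  event 5 (t=24: SET r = 32): p unchanged
  event 6 (t=32: SET r = 45): p unchanged
  event 7 (t=39: DEC q by 11): p unchanged
  event 8 (t=49: SET r = -8): p unchanged
  event 9 (t=54: SET q = 28): p unchanged
  event 10 (t=57: DEL q): p unchanged
Final: p = 42

Answer: 42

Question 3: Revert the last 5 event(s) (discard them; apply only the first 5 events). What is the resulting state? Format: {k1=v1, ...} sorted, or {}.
Answer: {p=42, q=28, r=32}

Derivation:
Keep first 5 events (discard last 5):
  after event 1 (t=7: SET q = 39): {q=39}
  after event 2 (t=8: INC p by 8): {p=8, q=39}
  after event 3 (t=12: SET p = 42): {p=42, q=39}
  after event 4 (t=19: DEC q by 11): {p=42, q=28}
  after event 5 (t=24: SET r = 32): {p=42, q=28, r=32}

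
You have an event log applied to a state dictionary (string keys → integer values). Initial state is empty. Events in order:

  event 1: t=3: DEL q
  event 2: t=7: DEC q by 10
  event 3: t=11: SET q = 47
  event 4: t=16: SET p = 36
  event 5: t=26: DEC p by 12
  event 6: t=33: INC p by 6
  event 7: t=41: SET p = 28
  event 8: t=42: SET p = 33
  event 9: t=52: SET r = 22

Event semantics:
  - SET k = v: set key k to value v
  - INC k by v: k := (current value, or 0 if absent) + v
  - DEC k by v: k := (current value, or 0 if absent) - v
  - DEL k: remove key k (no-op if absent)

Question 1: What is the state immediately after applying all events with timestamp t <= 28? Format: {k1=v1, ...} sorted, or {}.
Apply events with t <= 28 (5 events):
  after event 1 (t=3: DEL q): {}
  after event 2 (t=7: DEC q by 10): {q=-10}
  after event 3 (t=11: SET q = 47): {q=47}
  after event 4 (t=16: SET p = 36): {p=36, q=47}
  after event 5 (t=26: DEC p by 12): {p=24, q=47}

Answer: {p=24, q=47}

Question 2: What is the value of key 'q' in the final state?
Track key 'q' through all 9 events:
  event 1 (t=3: DEL q): q (absent) -> (absent)
  event 2 (t=7: DEC q by 10): q (absent) -> -10
  event 3 (t=11: SET q = 47): q -10 -> 47
  event 4 (t=16: SET p = 36): q unchanged
  event 5 (t=26: DEC p by 12): q unchanged
  event 6 (t=33: INC p by 6): q unchanged
  event 7 (t=41: SET p = 28): q unchanged
  event 8 (t=42: SET p = 33): q unchanged
  event 9 (t=52: SET r = 22): q unchanged
Final: q = 47

Answer: 47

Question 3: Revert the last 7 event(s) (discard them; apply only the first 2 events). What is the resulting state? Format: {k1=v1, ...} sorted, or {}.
Answer: {q=-10}

Derivation:
Keep first 2 events (discard last 7):
  after event 1 (t=3: DEL q): {}
  after event 2 (t=7: DEC q by 10): {q=-10}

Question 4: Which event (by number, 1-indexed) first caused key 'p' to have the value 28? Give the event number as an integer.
Looking for first event where p becomes 28:
  event 4: p = 36
  event 5: p = 24
  event 6: p = 30
  event 7: p 30 -> 28  <-- first match

Answer: 7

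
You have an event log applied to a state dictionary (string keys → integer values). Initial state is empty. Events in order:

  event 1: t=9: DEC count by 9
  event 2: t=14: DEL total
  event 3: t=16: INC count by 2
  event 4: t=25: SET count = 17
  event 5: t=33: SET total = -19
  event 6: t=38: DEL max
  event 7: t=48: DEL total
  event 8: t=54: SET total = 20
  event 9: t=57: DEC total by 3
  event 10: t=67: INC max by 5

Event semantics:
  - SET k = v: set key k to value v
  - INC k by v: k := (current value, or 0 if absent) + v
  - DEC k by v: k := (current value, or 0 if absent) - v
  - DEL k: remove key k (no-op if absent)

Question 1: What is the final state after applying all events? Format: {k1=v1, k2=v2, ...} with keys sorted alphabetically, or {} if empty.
Answer: {count=17, max=5, total=17}

Derivation:
  after event 1 (t=9: DEC count by 9): {count=-9}
  after event 2 (t=14: DEL total): {count=-9}
  after event 3 (t=16: INC count by 2): {count=-7}
  after event 4 (t=25: SET count = 17): {count=17}
  after event 5 (t=33: SET total = -19): {count=17, total=-19}
  after event 6 (t=38: DEL max): {count=17, total=-19}
  after event 7 (t=48: DEL total): {count=17}
  after event 8 (t=54: SET total = 20): {count=17, total=20}
  after event 9 (t=57: DEC total by 3): {count=17, total=17}
  after event 10 (t=67: INC max by 5): {count=17, max=5, total=17}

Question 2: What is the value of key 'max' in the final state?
Track key 'max' through all 10 events:
  event 1 (t=9: DEC count by 9): max unchanged
  event 2 (t=14: DEL total): max unchanged
  event 3 (t=16: INC count by 2): max unchanged
  event 4 (t=25: SET count = 17): max unchanged
  event 5 (t=33: SET total = -19): max unchanged
  event 6 (t=38: DEL max): max (absent) -> (absent)
  event 7 (t=48: DEL total): max unchanged
  event 8 (t=54: SET total = 20): max unchanged
  event 9 (t=57: DEC total by 3): max unchanged
  event 10 (t=67: INC max by 5): max (absent) -> 5
Final: max = 5

Answer: 5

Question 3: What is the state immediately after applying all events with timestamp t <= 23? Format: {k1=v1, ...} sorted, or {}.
Apply events with t <= 23 (3 events):
  after event 1 (t=9: DEC count by 9): {count=-9}
  after event 2 (t=14: DEL total): {count=-9}
  after event 3 (t=16: INC count by 2): {count=-7}

Answer: {count=-7}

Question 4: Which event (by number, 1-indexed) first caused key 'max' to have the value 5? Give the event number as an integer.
Looking for first event where max becomes 5:
  event 10: max (absent) -> 5  <-- first match

Answer: 10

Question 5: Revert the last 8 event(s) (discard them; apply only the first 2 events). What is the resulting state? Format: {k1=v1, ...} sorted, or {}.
Keep first 2 events (discard last 8):
  after event 1 (t=9: DEC count by 9): {count=-9}
  after event 2 (t=14: DEL total): {count=-9}

Answer: {count=-9}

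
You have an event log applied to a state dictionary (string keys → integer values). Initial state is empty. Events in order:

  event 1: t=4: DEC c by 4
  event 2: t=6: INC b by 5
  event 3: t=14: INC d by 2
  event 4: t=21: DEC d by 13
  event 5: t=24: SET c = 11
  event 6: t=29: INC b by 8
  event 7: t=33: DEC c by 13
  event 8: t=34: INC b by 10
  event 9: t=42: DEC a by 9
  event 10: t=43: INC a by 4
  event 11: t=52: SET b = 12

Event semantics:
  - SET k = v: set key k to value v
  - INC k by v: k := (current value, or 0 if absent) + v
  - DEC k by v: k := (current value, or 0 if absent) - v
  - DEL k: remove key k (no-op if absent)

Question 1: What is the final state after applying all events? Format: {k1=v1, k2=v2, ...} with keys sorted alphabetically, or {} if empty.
Answer: {a=-5, b=12, c=-2, d=-11}

Derivation:
  after event 1 (t=4: DEC c by 4): {c=-4}
  after event 2 (t=6: INC b by 5): {b=5, c=-4}
  after event 3 (t=14: INC d by 2): {b=5, c=-4, d=2}
  after event 4 (t=21: DEC d by 13): {b=5, c=-4, d=-11}
  after event 5 (t=24: SET c = 11): {b=5, c=11, d=-11}
  after event 6 (t=29: INC b by 8): {b=13, c=11, d=-11}
  after event 7 (t=33: DEC c by 13): {b=13, c=-2, d=-11}
  after event 8 (t=34: INC b by 10): {b=23, c=-2, d=-11}
  after event 9 (t=42: DEC a by 9): {a=-9, b=23, c=-2, d=-11}
  after event 10 (t=43: INC a by 4): {a=-5, b=23, c=-2, d=-11}
  after event 11 (t=52: SET b = 12): {a=-5, b=12, c=-2, d=-11}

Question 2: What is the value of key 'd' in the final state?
Track key 'd' through all 11 events:
  event 1 (t=4: DEC c by 4): d unchanged
  event 2 (t=6: INC b by 5): d unchanged
  event 3 (t=14: INC d by 2): d (absent) -> 2
  event 4 (t=21: DEC d by 13): d 2 -> -11
  event 5 (t=24: SET c = 11): d unchanged
  event 6 (t=29: INC b by 8): d unchanged
  event 7 (t=33: DEC c by 13): d unchanged
  event 8 (t=34: INC b by 10): d unchanged
  event 9 (t=42: DEC a by 9): d unchanged
  event 10 (t=43: INC a by 4): d unchanged
  event 11 (t=52: SET b = 12): d unchanged
Final: d = -11

Answer: -11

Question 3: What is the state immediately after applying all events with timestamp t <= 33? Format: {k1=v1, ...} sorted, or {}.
Apply events with t <= 33 (7 events):
  after event 1 (t=4: DEC c by 4): {c=-4}
  after event 2 (t=6: INC b by 5): {b=5, c=-4}
  after event 3 (t=14: INC d by 2): {b=5, c=-4, d=2}
  after event 4 (t=21: DEC d by 13): {b=5, c=-4, d=-11}
  after event 5 (t=24: SET c = 11): {b=5, c=11, d=-11}
  after event 6 (t=29: INC b by 8): {b=13, c=11, d=-11}
  after event 7 (t=33: DEC c by 13): {b=13, c=-2, d=-11}

Answer: {b=13, c=-2, d=-11}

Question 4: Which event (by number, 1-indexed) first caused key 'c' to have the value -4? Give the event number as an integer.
Looking for first event where c becomes -4:
  event 1: c (absent) -> -4  <-- first match

Answer: 1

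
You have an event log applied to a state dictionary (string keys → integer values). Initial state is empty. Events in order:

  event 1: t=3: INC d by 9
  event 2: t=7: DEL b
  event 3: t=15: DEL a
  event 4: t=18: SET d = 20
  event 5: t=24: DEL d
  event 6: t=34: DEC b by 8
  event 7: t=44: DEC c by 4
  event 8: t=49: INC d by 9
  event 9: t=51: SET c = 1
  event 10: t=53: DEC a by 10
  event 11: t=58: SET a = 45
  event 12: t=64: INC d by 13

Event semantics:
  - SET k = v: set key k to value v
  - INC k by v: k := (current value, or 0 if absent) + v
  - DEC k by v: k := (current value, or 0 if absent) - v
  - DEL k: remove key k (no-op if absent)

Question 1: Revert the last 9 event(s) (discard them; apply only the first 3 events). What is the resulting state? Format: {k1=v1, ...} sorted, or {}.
Keep first 3 events (discard last 9):
  after event 1 (t=3: INC d by 9): {d=9}
  after event 2 (t=7: DEL b): {d=9}
  after event 3 (t=15: DEL a): {d=9}

Answer: {d=9}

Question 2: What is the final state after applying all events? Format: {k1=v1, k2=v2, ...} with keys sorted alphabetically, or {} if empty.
Answer: {a=45, b=-8, c=1, d=22}

Derivation:
  after event 1 (t=3: INC d by 9): {d=9}
  after event 2 (t=7: DEL b): {d=9}
  after event 3 (t=15: DEL a): {d=9}
  after event 4 (t=18: SET d = 20): {d=20}
  after event 5 (t=24: DEL d): {}
  after event 6 (t=34: DEC b by 8): {b=-8}
  after event 7 (t=44: DEC c by 4): {b=-8, c=-4}
  after event 8 (t=49: INC d by 9): {b=-8, c=-4, d=9}
  after event 9 (t=51: SET c = 1): {b=-8, c=1, d=9}
  after event 10 (t=53: DEC a by 10): {a=-10, b=-8, c=1, d=9}
  after event 11 (t=58: SET a = 45): {a=45, b=-8, c=1, d=9}
  after event 12 (t=64: INC d by 13): {a=45, b=-8, c=1, d=22}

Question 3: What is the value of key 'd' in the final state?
Answer: 22

Derivation:
Track key 'd' through all 12 events:
  event 1 (t=3: INC d by 9): d (absent) -> 9
  event 2 (t=7: DEL b): d unchanged
  event 3 (t=15: DEL a): d unchanged
  event 4 (t=18: SET d = 20): d 9 -> 20
  event 5 (t=24: DEL d): d 20 -> (absent)
  event 6 (t=34: DEC b by 8): d unchanged
  event 7 (t=44: DEC c by 4): d unchanged
  event 8 (t=49: INC d by 9): d (absent) -> 9
  event 9 (t=51: SET c = 1): d unchanged
  event 10 (t=53: DEC a by 10): d unchanged
  event 11 (t=58: SET a = 45): d unchanged
  event 12 (t=64: INC d by 13): d 9 -> 22
Final: d = 22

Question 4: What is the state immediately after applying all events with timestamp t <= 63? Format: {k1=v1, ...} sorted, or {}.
Answer: {a=45, b=-8, c=1, d=9}

Derivation:
Apply events with t <= 63 (11 events):
  after event 1 (t=3: INC d by 9): {d=9}
  after event 2 (t=7: DEL b): {d=9}
  after event 3 (t=15: DEL a): {d=9}
  after event 4 (t=18: SET d = 20): {d=20}
  after event 5 (t=24: DEL d): {}
  after event 6 (t=34: DEC b by 8): {b=-8}
  after event 7 (t=44: DEC c by 4): {b=-8, c=-4}
  after event 8 (t=49: INC d by 9): {b=-8, c=-4, d=9}
  after event 9 (t=51: SET c = 1): {b=-8, c=1, d=9}
  after event 10 (t=53: DEC a by 10): {a=-10, b=-8, c=1, d=9}
  after event 11 (t=58: SET a = 45): {a=45, b=-8, c=1, d=9}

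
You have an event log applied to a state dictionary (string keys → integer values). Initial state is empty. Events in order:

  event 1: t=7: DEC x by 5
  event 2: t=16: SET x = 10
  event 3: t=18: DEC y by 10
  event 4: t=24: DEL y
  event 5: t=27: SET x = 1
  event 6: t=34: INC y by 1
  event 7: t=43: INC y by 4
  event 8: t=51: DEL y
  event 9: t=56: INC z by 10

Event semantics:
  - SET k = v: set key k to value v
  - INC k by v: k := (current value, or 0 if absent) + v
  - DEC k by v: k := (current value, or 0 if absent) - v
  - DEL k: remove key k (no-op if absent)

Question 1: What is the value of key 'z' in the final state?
Track key 'z' through all 9 events:
  event 1 (t=7: DEC x by 5): z unchanged
  event 2 (t=16: SET x = 10): z unchanged
  event 3 (t=18: DEC y by 10): z unchanged
  event 4 (t=24: DEL y): z unchanged
  event 5 (t=27: SET x = 1): z unchanged
  event 6 (t=34: INC y by 1): z unchanged
  event 7 (t=43: INC y by 4): z unchanged
  event 8 (t=51: DEL y): z unchanged
  event 9 (t=56: INC z by 10): z (absent) -> 10
Final: z = 10

Answer: 10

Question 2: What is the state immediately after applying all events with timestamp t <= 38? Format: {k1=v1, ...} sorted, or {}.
Apply events with t <= 38 (6 events):
  after event 1 (t=7: DEC x by 5): {x=-5}
  after event 2 (t=16: SET x = 10): {x=10}
  after event 3 (t=18: DEC y by 10): {x=10, y=-10}
  after event 4 (t=24: DEL y): {x=10}
  after event 5 (t=27: SET x = 1): {x=1}
  after event 6 (t=34: INC y by 1): {x=1, y=1}

Answer: {x=1, y=1}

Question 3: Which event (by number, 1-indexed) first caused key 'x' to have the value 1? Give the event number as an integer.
Looking for first event where x becomes 1:
  event 1: x = -5
  event 2: x = 10
  event 3: x = 10
  event 4: x = 10
  event 5: x 10 -> 1  <-- first match

Answer: 5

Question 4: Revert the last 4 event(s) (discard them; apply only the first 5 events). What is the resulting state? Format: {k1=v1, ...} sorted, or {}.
Answer: {x=1}

Derivation:
Keep first 5 events (discard last 4):
  after event 1 (t=7: DEC x by 5): {x=-5}
  after event 2 (t=16: SET x = 10): {x=10}
  after event 3 (t=18: DEC y by 10): {x=10, y=-10}
  after event 4 (t=24: DEL y): {x=10}
  after event 5 (t=27: SET x = 1): {x=1}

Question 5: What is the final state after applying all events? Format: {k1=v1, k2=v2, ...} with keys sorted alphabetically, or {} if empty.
Answer: {x=1, z=10}

Derivation:
  after event 1 (t=7: DEC x by 5): {x=-5}
  after event 2 (t=16: SET x = 10): {x=10}
  after event 3 (t=18: DEC y by 10): {x=10, y=-10}
  after event 4 (t=24: DEL y): {x=10}
  after event 5 (t=27: SET x = 1): {x=1}
  after event 6 (t=34: INC y by 1): {x=1, y=1}
  after event 7 (t=43: INC y by 4): {x=1, y=5}
  after event 8 (t=51: DEL y): {x=1}
  after event 9 (t=56: INC z by 10): {x=1, z=10}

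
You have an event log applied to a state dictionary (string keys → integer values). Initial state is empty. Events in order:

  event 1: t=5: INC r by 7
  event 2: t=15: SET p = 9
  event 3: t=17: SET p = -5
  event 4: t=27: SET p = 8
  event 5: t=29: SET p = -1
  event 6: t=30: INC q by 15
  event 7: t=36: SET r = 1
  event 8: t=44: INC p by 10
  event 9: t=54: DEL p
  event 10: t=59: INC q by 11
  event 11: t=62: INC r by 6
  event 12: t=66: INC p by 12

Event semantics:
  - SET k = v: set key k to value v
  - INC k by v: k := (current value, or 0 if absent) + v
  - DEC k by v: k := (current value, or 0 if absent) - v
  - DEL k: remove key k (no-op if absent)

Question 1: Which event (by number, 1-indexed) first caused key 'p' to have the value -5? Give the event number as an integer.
Answer: 3

Derivation:
Looking for first event where p becomes -5:
  event 2: p = 9
  event 3: p 9 -> -5  <-- first match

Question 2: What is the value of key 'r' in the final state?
Track key 'r' through all 12 events:
  event 1 (t=5: INC r by 7): r (absent) -> 7
  event 2 (t=15: SET p = 9): r unchanged
  event 3 (t=17: SET p = -5): r unchanged
  event 4 (t=27: SET p = 8): r unchanged
  event 5 (t=29: SET p = -1): r unchanged
  event 6 (t=30: INC q by 15): r unchanged
  event 7 (t=36: SET r = 1): r 7 -> 1
  event 8 (t=44: INC p by 10): r unchanged
  event 9 (t=54: DEL p): r unchanged
  event 10 (t=59: INC q by 11): r unchanged
  event 11 (t=62: INC r by 6): r 1 -> 7
  event 12 (t=66: INC p by 12): r unchanged
Final: r = 7

Answer: 7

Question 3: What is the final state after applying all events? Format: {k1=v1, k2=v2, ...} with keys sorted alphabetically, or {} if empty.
  after event 1 (t=5: INC r by 7): {r=7}
  after event 2 (t=15: SET p = 9): {p=9, r=7}
  after event 3 (t=17: SET p = -5): {p=-5, r=7}
  after event 4 (t=27: SET p = 8): {p=8, r=7}
  after event 5 (t=29: SET p = -1): {p=-1, r=7}
  after event 6 (t=30: INC q by 15): {p=-1, q=15, r=7}
  after event 7 (t=36: SET r = 1): {p=-1, q=15, r=1}
  after event 8 (t=44: INC p by 10): {p=9, q=15, r=1}
  after event 9 (t=54: DEL p): {q=15, r=1}
  after event 10 (t=59: INC q by 11): {q=26, r=1}
  after event 11 (t=62: INC r by 6): {q=26, r=7}
  after event 12 (t=66: INC p by 12): {p=12, q=26, r=7}

Answer: {p=12, q=26, r=7}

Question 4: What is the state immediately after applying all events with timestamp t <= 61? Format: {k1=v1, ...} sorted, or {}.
Apply events with t <= 61 (10 events):
  after event 1 (t=5: INC r by 7): {r=7}
  after event 2 (t=15: SET p = 9): {p=9, r=7}
  after event 3 (t=17: SET p = -5): {p=-5, r=7}
  after event 4 (t=27: SET p = 8): {p=8, r=7}
  after event 5 (t=29: SET p = -1): {p=-1, r=7}
  after event 6 (t=30: INC q by 15): {p=-1, q=15, r=7}
  after event 7 (t=36: SET r = 1): {p=-1, q=15, r=1}
  after event 8 (t=44: INC p by 10): {p=9, q=15, r=1}
  after event 9 (t=54: DEL p): {q=15, r=1}
  after event 10 (t=59: INC q by 11): {q=26, r=1}

Answer: {q=26, r=1}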